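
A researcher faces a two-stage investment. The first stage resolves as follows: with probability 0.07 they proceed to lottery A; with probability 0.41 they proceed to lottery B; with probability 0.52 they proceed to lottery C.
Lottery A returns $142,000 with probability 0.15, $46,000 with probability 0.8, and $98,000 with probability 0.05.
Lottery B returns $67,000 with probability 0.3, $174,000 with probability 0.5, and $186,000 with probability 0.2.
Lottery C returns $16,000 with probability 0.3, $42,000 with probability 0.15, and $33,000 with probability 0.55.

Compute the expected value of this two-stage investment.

EV(A) = 0.15 × 142000 + 0.8 × 46000 + 0.05 × 98000 = 21300 + 36800 + 4900 = 63000
EV(B) = 0.3 × 67000 + 0.5 × 174000 + 0.2 × 186000 = 20100 + 87000 + 37200 = 144300
EV(C) = 0.3 × 16000 + 0.15 × 42000 + 0.55 × 33000 = 4800 + 6300 + 18150 = 29250
Overall = 0.07 × 63000 + 0.41 × 144300 + 0.52 × 29250 = 4410 + 59163 + 15210 = 78783

$78,783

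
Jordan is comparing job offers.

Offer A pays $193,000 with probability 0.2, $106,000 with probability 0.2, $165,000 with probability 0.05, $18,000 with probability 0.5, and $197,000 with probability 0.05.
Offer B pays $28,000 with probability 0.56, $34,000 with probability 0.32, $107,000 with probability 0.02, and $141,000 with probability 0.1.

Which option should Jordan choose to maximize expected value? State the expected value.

Offer A = 0.2 × 193000 + 0.2 × 106000 + 0.05 × 165000 + 0.5 × 18000 + 0.05 × 197000 = 38600 + 21200 + 8250 + 9000 + 9850 = 86900
Offer B = 0.56 × 28000 + 0.32 × 34000 + 0.02 × 107000 + 0.1 × 141000 = 15680 + 10880 + 2140 + 14100 = 42800

Offer A ($86,900)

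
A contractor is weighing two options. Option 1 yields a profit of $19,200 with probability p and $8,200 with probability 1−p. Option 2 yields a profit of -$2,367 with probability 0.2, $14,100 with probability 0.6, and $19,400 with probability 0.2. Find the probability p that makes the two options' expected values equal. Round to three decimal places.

EV(Option 2) = 0.2 × (-2367) + 0.6 × 14100 + 0.2 × 19400 = -473.4 + 8460 + 3880 = 11866.6
p·19200 + (1−p)·8200 = 11866.6
11000p + 8200 = 11866.6
p = (11866.6 − 8200) / 11000

p = 0.333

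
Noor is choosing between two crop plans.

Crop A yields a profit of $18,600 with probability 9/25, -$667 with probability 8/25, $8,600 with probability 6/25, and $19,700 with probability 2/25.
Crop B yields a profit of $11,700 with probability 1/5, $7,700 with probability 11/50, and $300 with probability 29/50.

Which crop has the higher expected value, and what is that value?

Crop A ($10,122.56)

Crop A = 9/25 × 18600 + 8/25 × (-667) + 6/25 × 8600 + 2/25 × 19700 = 6696 − 213.44 + 2064 + 1576 = 10122.56
Crop B = 1/5 × 11700 + 11/50 × 7700 + 29/50 × 300 = 2340 + 1694 + 174 = 4208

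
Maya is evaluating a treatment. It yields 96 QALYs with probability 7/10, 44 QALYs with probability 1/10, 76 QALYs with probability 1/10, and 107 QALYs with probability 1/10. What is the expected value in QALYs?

89.9 QALYs

EV = 7/10 × 96 + 1/10 × 44 + 1/10 × 76 + 1/10 × 107 = 67.2 + 4.4 + 7.6 + 10.7 = 89.9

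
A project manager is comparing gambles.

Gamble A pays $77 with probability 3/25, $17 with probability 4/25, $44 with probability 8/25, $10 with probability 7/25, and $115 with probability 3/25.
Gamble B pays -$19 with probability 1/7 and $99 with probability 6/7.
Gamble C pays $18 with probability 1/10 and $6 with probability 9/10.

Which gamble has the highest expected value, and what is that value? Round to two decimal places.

Gamble B ($82.14)

Gamble A = 3/25 × 77 + 4/25 × 17 + 8/25 × 44 + 7/25 × 10 + 3/25 × 115 = 9.24 + 2.72 + 14.08 + 2.8 + 13.8 = 42.64
Gamble B = 1/7 × (-19) + 6/7 × 99 = -2.7143 + 84.8571 = 82.1429
Gamble C = 1/10 × 18 + 9/10 × 6 = 1.8 + 5.4 = 7.2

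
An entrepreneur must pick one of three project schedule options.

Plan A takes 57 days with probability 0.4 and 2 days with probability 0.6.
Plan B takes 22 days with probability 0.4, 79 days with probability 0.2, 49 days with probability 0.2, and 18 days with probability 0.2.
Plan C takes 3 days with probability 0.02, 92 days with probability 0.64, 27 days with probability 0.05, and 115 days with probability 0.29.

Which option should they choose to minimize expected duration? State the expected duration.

Plan A (24 days)

Plan A = 0.4 × 57 + 0.6 × 2 = 22.8 + 1.2 = 24
Plan B = 0.4 × 22 + 0.2 × 79 + 0.2 × 49 + 0.2 × 18 = 8.8 + 15.8 + 9.8 + 3.6 = 38
Plan C = 0.02 × 3 + 0.64 × 92 + 0.05 × 27 + 0.29 × 115 = 0.06 + 58.88 + 1.35 + 33.35 = 93.64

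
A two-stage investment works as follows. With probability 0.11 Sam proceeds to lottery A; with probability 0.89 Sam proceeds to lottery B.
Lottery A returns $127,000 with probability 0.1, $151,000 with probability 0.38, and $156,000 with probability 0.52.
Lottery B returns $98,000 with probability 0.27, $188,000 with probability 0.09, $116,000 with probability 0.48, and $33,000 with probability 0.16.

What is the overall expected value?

EV(A) = 0.1 × 127000 + 0.38 × 151000 + 0.52 × 156000 = 12700 + 57380 + 81120 = 151200
EV(B) = 0.27 × 98000 + 0.09 × 188000 + 0.48 × 116000 + 0.16 × 33000 = 26460 + 16920 + 55680 + 5280 = 104340
Overall = 0.11 × 151200 + 0.89 × 104340 = 16632 + 92862.6 = 109494.6

$109,494.60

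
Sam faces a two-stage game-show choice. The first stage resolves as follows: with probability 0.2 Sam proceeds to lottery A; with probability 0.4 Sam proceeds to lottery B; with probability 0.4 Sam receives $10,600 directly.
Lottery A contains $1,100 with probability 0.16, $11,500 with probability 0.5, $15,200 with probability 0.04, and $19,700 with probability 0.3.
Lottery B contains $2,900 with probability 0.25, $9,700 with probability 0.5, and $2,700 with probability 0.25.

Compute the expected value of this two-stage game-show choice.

EV(A) = 0.16 × 1100 + 0.5 × 11500 + 0.04 × 15200 + 0.3 × 19700 = 176 + 5750 + 608 + 5910 = 12444
EV(B) = 0.25 × 2900 + 0.5 × 9700 + 0.25 × 2700 = 725 + 4850 + 675 = 6250
Branch C: 10600 (certain)
Overall = 0.2 × 12444 + 0.4 × 6250 + 0.4 × 10600 = 2488.8 + 2500 + 4240 = 9228.8

$9,228.80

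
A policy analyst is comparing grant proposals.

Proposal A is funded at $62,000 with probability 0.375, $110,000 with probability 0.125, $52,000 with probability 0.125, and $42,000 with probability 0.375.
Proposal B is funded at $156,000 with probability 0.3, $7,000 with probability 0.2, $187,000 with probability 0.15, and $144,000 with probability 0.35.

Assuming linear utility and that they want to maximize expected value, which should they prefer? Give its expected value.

Proposal A = 0.375 × 62000 + 0.125 × 110000 + 0.125 × 52000 + 0.375 × 42000 = 23250 + 13750 + 6500 + 15750 = 59250
Proposal B = 0.3 × 156000 + 0.2 × 7000 + 0.15 × 187000 + 0.35 × 144000 = 46800 + 1400 + 28050 + 50400 = 126650

Proposal B ($126,650)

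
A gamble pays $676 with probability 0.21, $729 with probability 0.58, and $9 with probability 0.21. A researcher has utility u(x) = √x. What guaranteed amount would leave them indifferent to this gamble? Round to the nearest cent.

$473.06

E[u] = 0.21·√676 + 0.58·√729 + 0.21·√9 = 0.21·26 + 0.58·27 + 0.21·3 = 21.75
CE = (21.75)² = 473.0625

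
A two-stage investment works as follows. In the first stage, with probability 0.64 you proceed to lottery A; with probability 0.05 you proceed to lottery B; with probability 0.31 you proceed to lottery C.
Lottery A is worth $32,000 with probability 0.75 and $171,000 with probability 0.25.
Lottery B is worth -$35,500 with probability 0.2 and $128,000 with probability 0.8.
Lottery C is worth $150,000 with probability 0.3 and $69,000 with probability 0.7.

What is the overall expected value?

EV(A) = 0.75 × 32000 + 0.25 × 171000 = 24000 + 42750 = 66750
EV(B) = 0.2 × (-35500) + 0.8 × 128000 = -7100 + 102400 = 95300
EV(C) = 0.3 × 150000 + 0.7 × 69000 = 45000 + 48300 = 93300
Overall = 0.64 × 66750 + 0.05 × 95300 + 0.31 × 93300 = 42720 + 4765 + 28923 = 76408

$76,408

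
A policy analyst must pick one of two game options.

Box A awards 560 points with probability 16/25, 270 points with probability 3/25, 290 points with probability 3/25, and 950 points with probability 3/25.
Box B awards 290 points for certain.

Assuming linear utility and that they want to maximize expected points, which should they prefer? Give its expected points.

Box A = 16/25 × 560 + 3/25 × 270 + 3/25 × 290 + 3/25 × 950 = 358.4 + 32.4 + 34.8 + 114 = 539.6
Box B: 290 (certain)

Box A (539.6 points)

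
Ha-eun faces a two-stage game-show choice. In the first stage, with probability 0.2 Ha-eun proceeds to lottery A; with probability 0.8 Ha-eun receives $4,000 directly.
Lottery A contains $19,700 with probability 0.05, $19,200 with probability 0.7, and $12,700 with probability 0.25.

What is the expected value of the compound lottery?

$6,720

EV(A) = 0.05 × 19700 + 0.7 × 19200 + 0.25 × 12700 = 985 + 13440 + 3175 = 17600
Branch B: 4000 (certain)
Overall = 0.2 × 17600 + 0.8 × 4000 = 3520 + 3200 = 6720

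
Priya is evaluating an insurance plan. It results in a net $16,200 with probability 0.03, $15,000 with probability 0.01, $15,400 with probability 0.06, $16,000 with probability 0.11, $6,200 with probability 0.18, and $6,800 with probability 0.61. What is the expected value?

$8,584

EV = 0.03 × 16200 + 0.01 × 15000 + 0.06 × 15400 + 0.11 × 16000 + 0.18 × 6200 + 0.61 × 6800 = 486 + 150 + 924 + 1760 + 1116 + 4148 = 8584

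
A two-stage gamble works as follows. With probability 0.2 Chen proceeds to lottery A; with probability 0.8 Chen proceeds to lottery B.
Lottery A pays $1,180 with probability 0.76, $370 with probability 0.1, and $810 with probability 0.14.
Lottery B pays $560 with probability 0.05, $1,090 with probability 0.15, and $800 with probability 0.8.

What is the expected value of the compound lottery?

EV(A) = 0.76 × 1180 + 0.1 × 370 + 0.14 × 810 = 896.8 + 37 + 113.4 = 1047.2
EV(B) = 0.05 × 560 + 0.15 × 1090 + 0.8 × 800 = 28 + 163.5 + 640 = 831.5
Overall = 0.2 × 1047.2 + 0.8 × 831.5 = 209.44 + 665.2 = 874.64

$874.64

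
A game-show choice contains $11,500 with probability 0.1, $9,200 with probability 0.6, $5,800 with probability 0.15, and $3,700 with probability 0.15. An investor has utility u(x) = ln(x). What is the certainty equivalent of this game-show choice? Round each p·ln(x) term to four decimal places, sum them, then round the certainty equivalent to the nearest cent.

$7,657.19

E[u] = 0.1·ln(11500) + 0.6·ln(9200) + 0.15·ln(5800) + 0.15·ln(3700) = 0.9350 + 5.4762 + 1.2998 + 1.2324 = 8.9434
CE = e^8.9434 ≈ 7657.19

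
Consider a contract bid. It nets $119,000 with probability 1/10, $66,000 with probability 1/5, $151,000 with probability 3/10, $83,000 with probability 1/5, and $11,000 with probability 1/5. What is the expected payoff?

EV = 1/10 × 119000 + 1/5 × 66000 + 3/10 × 151000 + 1/5 × 83000 + 1/5 × 11000 = 11900 + 13200 + 45300 + 16600 + 2200 = 89200

$89,200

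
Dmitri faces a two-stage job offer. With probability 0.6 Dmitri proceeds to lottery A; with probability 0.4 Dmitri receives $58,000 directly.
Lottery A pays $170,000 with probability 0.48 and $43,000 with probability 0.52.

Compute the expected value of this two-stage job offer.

EV(A) = 0.48 × 170000 + 0.52 × 43000 = 81600 + 22360 = 103960
Branch B: 58000 (certain)
Overall = 0.6 × 103960 + 0.4 × 58000 = 62376 + 23200 = 85576

$85,576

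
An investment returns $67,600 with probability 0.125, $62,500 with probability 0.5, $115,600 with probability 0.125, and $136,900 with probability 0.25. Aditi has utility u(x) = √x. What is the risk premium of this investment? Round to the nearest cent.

$2,818.75

E[u] = 0.125·√67600 + 0.5·√62500 + 0.125·√115600 + 0.25·√136900 = 0.125·260 + 0.5·250 + 0.125·340 + 0.25·370 = 292.5
CE = (292.5)² = 85556.25
Risk premium = EV − CE = 88375 − 85556.25 = 2818.75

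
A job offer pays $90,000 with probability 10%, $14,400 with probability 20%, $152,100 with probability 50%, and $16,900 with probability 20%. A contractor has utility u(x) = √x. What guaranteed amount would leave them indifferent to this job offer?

E[u] = 0.1·√90000 + 0.2·√14400 + 0.5·√152100 + 0.2·√16900 = 0.1·300 + 0.2·120 + 0.5·390 + 0.2·130 = 275
CE = (275)² = 75625

$75,625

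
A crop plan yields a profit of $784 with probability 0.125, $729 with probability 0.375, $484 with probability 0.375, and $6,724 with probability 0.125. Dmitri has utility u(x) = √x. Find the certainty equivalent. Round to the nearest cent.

E[u] = 0.125·√784 + 0.375·√729 + 0.375·√484 + 0.125·√6724 = 0.125·28 + 0.375·27 + 0.375·22 + 0.125·82 = 32.125
CE = (32.125)² = 1032.015625

$1,032.02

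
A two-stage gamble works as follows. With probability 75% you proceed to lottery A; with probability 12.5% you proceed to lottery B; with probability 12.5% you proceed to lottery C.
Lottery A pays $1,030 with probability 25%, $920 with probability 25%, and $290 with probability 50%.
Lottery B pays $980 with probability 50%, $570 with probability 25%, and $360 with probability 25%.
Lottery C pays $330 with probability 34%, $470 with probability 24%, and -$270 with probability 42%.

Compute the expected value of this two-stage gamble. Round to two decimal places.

$578.64

EV(A) = 0.25 × 1030 + 0.25 × 920 + 0.5 × 290 = 257.5 + 230 + 145 = 632.5
EV(B) = 0.5 × 980 + 0.25 × 570 + 0.25 × 360 = 490 + 142.5 + 90 = 722.5
EV(C) = 0.34 × 330 + 0.24 × 470 + 0.42 × (-270) = 112.2 + 112.8 − 113.4 = 111.6
Overall = 0.75 × 632.5 + 0.125 × 722.5 + 0.125 × 111.6 = 474.375 + 90.3125 + 13.95 = 578.6375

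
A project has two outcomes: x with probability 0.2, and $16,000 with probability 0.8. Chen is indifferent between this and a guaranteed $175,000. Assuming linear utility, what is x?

0.2·x + 0.8·16000 = 175000
0.2·x = 175000 − 12800 = 162200
x = 162200 / 0.2 = 811000

x = $811,000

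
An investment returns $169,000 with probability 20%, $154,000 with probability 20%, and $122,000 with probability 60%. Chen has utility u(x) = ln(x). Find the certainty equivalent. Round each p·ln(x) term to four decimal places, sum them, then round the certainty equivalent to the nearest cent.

$136,420.87

E[u] = 0.2·ln(169000) + 0.2·ln(154000) + 0.6·ln(122000) = 2.4075 + 2.3889 + 7.0271 = 11.8235
CE = e^11.8235 ≈ 136420.87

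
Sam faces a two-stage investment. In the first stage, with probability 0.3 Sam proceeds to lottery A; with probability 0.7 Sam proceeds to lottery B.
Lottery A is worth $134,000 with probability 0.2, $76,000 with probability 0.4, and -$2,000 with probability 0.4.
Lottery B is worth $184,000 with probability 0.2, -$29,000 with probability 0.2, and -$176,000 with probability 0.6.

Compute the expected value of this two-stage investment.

-$35,300

EV(A) = 0.2 × 134000 + 0.4 × 76000 + 0.4 × (-2000) = 26800 + 30400 − 800 = 56400
EV(B) = 0.2 × 184000 + 0.2 × (-29000) + 0.6 × (-176000) = 36800 − 5800 − 105600 = -74600
Overall = 0.3 × 56400 + 0.7 × (-74600) = 16920 − 52220 = -35300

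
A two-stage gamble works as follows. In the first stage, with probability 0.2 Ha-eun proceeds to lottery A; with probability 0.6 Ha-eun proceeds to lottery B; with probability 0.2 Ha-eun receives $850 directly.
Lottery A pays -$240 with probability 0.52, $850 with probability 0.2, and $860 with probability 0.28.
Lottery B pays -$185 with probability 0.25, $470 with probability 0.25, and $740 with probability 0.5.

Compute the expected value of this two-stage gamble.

EV(A) = 0.52 × (-240) + 0.2 × 850 + 0.28 × 860 = -124.8 + 170 + 240.8 = 286
EV(B) = 0.25 × (-185) + 0.25 × 470 + 0.5 × 740 = -46.25 + 117.5 + 370 = 441.25
Branch C: 850 (certain)
Overall = 0.2 × 286 + 0.6 × 441.25 + 0.2 × 850 = 57.2 + 264.75 + 170 = 491.95

$491.95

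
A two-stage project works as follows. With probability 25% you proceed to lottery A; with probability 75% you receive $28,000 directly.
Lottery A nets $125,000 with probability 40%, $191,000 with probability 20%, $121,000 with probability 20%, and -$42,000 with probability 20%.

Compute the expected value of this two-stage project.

EV(A) = 0.4 × 125000 + 0.2 × 191000 + 0.2 × 121000 + 0.2 × (-42000) = 50000 + 38200 + 24200 − 8400 = 104000
Branch B: 28000 (certain)
Overall = 0.25 × 104000 + 0.75 × 28000 = 26000 + 21000 = 47000

$47,000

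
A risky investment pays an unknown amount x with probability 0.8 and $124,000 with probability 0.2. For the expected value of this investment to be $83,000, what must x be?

0.8·x + 0.2·124000 = 83000
0.8·x = 83000 − 24800 = 58200
x = 58200 / 0.8 = 72750

x = $72,750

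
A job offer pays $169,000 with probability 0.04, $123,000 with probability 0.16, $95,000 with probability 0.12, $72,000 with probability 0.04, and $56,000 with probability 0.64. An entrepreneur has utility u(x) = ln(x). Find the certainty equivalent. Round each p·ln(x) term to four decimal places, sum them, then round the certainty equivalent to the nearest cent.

E[u] = 0.04·ln(169000) + 0.16·ln(123000) + 0.12·ln(95000) + 0.04·ln(72000) + 0.64·ln(56000) = 0.4815 + 1.8752 + 1.3754 + 0.4474 + 6.9972 = 11.1767
CE = e^11.1767 ≈ 71446.20

$71,446.20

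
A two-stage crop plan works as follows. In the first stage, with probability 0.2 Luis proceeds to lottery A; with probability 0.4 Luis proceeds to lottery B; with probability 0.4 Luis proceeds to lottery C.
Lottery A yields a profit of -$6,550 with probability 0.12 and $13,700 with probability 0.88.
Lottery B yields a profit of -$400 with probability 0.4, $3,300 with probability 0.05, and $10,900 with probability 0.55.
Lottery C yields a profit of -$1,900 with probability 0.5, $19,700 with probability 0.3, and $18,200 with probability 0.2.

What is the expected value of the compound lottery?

$8,094

EV(A) = 0.12 × (-6550) + 0.88 × 13700 = -786 + 12056 = 11270
EV(B) = 0.4 × (-400) + 0.05 × 3300 + 0.55 × 10900 = -160 + 165 + 5995 = 6000
EV(C) = 0.5 × (-1900) + 0.3 × 19700 + 0.2 × 18200 = -950 + 5910 + 3640 = 8600
Overall = 0.2 × 11270 + 0.4 × 6000 + 0.4 × 8600 = 2254 + 2400 + 3440 = 8094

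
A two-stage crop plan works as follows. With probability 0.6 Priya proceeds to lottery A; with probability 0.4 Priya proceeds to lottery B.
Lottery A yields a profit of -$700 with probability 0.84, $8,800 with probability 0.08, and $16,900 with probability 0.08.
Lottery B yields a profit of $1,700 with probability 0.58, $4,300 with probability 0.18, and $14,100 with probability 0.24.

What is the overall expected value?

$2,938.40

EV(A) = 0.84 × (-700) + 0.08 × 8800 + 0.08 × 16900 = -588 + 704 + 1352 = 1468
EV(B) = 0.58 × 1700 + 0.18 × 4300 + 0.24 × 14100 = 986 + 774 + 3384 = 5144
Overall = 0.6 × 1468 + 0.4 × 5144 = 880.8 + 2057.6 = 2938.4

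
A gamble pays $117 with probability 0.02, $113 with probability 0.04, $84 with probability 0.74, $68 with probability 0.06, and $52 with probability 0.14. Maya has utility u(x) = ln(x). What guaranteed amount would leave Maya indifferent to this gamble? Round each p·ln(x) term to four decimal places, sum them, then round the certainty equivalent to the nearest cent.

$79.00

E[u] = 0.02·ln(117) + 0.04·ln(113) + 0.74·ln(84) + 0.06·ln(68) + 0.14·ln(52) = 0.0952 + 0.1891 + 3.2788 + 0.2532 + 0.5532 = 4.3695
CE = e^4.3695 ≈ 79.00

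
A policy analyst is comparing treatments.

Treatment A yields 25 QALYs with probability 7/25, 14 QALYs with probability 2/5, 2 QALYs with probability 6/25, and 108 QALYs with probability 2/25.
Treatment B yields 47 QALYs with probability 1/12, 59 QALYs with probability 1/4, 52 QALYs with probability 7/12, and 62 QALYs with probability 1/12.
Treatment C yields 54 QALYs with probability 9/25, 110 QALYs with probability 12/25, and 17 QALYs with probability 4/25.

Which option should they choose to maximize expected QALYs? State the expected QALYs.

Treatment A = 7/25 × 25 + 2/5 × 14 + 6/25 × 2 + 2/25 × 108 = 7 + 5.6 + 0.48 + 8.64 = 21.72
Treatment B = 1/12 × 47 + 1/4 × 59 + 7/12 × 52 + 1/12 × 62 = 3.9167 + 14.75 + 30.3333 + 5.1667 = 54.1667
Treatment C = 9/25 × 54 + 12/25 × 110 + 4/25 × 17 = 19.44 + 52.8 + 2.72 = 74.96

Treatment C (74.96 QALYs)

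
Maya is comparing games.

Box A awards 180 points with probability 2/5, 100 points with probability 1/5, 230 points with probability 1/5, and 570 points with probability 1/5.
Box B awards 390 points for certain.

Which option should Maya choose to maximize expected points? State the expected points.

Box A = 2/5 × 180 + 1/5 × 100 + 1/5 × 230 + 1/5 × 570 = 72 + 20 + 46 + 114 = 252
Box B: 390 (certain)

Box B (390 points)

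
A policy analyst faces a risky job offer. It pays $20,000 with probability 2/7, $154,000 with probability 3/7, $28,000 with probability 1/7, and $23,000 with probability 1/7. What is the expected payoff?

EV = 2/7 × 20000 + 3/7 × 154000 + 1/7 × 28000 + 1/7 × 23000 = 5714.2857 + 66000 + 4000 + 3285.7143 = 79000

$79,000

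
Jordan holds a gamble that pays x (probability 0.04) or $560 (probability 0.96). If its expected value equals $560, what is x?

x = $560

0.04·x + 0.96·560 = 560
0.04·x = 560 − 537.6 = 22.4
x = 22.4 / 0.04 = 560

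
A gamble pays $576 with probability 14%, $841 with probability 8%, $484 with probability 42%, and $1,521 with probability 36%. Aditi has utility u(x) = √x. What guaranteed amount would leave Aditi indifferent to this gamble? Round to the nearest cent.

$838.68

E[u] = 0.14·√576 + 0.08·√841 + 0.42·√484 + 0.36·√1521 = 0.14·24 + 0.08·29 + 0.42·22 + 0.36·39 = 28.96
CE = (28.96)² = 838.6816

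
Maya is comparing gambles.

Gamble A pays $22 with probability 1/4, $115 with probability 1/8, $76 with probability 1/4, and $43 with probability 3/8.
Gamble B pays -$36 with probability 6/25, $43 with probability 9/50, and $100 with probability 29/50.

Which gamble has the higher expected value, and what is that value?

Gamble A = 1/4 × 22 + 1/8 × 115 + 1/4 × 76 + 3/8 × 43 = 5.5 + 14.375 + 19 + 16.125 = 55
Gamble B = 6/25 × (-36) + 9/50 × 43 + 29/50 × 100 = -8.64 + 7.74 + 58 = 57.1

Gamble B ($57.10)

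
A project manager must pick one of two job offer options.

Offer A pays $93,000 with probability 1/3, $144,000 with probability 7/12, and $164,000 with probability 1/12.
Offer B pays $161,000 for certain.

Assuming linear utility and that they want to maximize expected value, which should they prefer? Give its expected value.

Offer A = 1/3 × 93000 + 7/12 × 144000 + 1/12 × 164000 = 31000 + 84000 + 13666.6667 = 128666.6667
Offer B: 161000 (certain)

Offer B ($161,000)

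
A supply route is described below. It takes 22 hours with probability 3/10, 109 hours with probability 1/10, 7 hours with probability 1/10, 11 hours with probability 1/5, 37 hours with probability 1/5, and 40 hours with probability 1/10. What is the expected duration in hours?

31.8 hours

EV = 3/10 × 22 + 1/10 × 109 + 1/10 × 7 + 1/5 × 11 + 1/5 × 37 + 1/10 × 40 = 6.6 + 10.9 + 0.7 + 2.2 + 7.4 + 4 = 31.8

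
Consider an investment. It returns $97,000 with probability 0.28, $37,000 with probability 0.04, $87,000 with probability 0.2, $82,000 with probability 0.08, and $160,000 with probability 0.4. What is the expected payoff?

EV = 0.28 × 97000 + 0.04 × 37000 + 0.2 × 87000 + 0.08 × 82000 + 0.4 × 160000 = 27160 + 1480 + 17400 + 6560 + 64000 = 116600

$116,600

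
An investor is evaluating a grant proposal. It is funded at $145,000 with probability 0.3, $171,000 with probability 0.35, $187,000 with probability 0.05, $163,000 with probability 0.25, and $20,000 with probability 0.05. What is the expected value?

EV = 0.3 × 145000 + 0.35 × 171000 + 0.05 × 187000 + 0.25 × 163000 + 0.05 × 20000 = 43500 + 59850 + 9350 + 40750 + 1000 = 154450

$154,450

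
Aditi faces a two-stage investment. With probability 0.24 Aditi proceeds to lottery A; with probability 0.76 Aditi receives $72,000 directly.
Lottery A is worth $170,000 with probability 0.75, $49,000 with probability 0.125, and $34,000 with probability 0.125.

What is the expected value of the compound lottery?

EV(A) = 0.75 × 170000 + 0.125 × 49000 + 0.125 × 34000 = 127500 + 6125 + 4250 = 137875
Branch B: 72000 (certain)
Overall = 0.24 × 137875 + 0.76 × 72000 = 33090 + 54720 = 87810

$87,810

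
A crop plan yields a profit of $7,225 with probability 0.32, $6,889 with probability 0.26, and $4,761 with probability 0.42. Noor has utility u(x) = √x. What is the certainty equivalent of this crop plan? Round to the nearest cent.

E[u] = 0.32·√7225 + 0.26·√6889 + 0.42·√4761 = 0.32·85 + 0.26·83 + 0.42·69 = 77.76
CE = (77.76)² = 6046.6176

$6,046.62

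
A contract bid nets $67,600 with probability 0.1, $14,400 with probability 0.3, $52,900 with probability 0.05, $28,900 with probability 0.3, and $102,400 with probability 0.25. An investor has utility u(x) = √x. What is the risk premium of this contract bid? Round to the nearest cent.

E[u] = 0.1·√67600 + 0.3·√14400 + 0.05·√52900 + 0.3·√28900 + 0.25·√102400 = 0.1·260 + 0.3·120 + 0.05·230 + 0.3·170 + 0.25·320 = 204.5
CE = (204.5)² = 41820.25
Risk premium = EV − CE = 47995 − 41820.25 = 6174.75

$6,174.75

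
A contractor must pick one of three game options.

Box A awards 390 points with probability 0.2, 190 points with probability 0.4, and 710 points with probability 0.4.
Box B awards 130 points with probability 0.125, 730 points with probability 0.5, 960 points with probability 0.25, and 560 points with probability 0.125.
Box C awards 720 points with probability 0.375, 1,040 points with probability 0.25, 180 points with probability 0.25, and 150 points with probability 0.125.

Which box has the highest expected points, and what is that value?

Box A = 0.2 × 390 + 0.4 × 190 + 0.4 × 710 = 78 + 76 + 284 = 438
Box B = 0.125 × 130 + 0.5 × 730 + 0.25 × 960 + 0.125 × 560 = 16.25 + 365 + 240 + 70 = 691.25
Box C = 0.375 × 720 + 0.25 × 1040 + 0.25 × 180 + 0.125 × 150 = 270 + 260 + 45 + 18.75 = 593.75

Box B (691.25 points)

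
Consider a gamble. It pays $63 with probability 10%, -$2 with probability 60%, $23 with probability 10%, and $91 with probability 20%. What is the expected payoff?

EV = 0.1 × 63 + 0.6 × (-2) + 0.1 × 23 + 0.2 × 91 = 6.3 − 1.2 + 2.3 + 18.2 = 25.6

$25.60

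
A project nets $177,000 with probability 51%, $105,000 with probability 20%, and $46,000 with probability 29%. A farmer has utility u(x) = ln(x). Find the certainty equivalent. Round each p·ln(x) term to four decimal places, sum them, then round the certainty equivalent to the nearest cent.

$107,871.93

E[u] = 0.51·ln(177000) + 0.2·ln(105000) + 0.29·ln(46000) = 6.1628 + 2.3123 + 3.1136 = 11.5887
CE = e^11.5887 ≈ 107871.93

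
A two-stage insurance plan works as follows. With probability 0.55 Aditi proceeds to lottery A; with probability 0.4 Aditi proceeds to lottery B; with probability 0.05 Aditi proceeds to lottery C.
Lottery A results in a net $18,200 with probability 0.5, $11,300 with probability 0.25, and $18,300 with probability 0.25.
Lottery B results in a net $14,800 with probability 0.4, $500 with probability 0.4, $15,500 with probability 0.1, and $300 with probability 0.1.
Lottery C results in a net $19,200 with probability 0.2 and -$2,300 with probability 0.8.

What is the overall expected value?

EV(A) = 0.5 × 18200 + 0.25 × 11300 + 0.25 × 18300 = 9100 + 2825 + 4575 = 16500
EV(B) = 0.4 × 14800 + 0.4 × 500 + 0.1 × 15500 + 0.1 × 300 = 5920 + 200 + 1550 + 30 = 7700
EV(C) = 0.2 × 19200 + 0.8 × (-2300) = 3840 − 1840 = 2000
Overall = 0.55 × 16500 + 0.4 × 7700 + 0.05 × 2000 = 9075 + 3080 + 100 = 12255

$12,255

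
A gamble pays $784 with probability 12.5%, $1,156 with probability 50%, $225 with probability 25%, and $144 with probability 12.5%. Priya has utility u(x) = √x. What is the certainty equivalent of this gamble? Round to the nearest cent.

$663.06

E[u] = 0.125·√784 + 0.5·√1156 + 0.25·√225 + 0.125·√144 = 0.125·28 + 0.5·34 + 0.25·15 + 0.125·12 = 25.75
CE = (25.75)² = 663.0625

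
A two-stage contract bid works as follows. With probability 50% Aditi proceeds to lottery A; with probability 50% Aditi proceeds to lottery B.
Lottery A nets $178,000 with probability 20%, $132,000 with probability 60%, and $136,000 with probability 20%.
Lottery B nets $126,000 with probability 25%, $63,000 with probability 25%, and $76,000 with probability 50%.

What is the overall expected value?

$113,625

EV(A) = 0.2 × 178000 + 0.6 × 132000 + 0.2 × 136000 = 35600 + 79200 + 27200 = 142000
EV(B) = 0.25 × 126000 + 0.25 × 63000 + 0.5 × 76000 = 31500 + 15750 + 38000 = 85250
Overall = 0.5 × 142000 + 0.5 × 85250 = 71000 + 42625 = 113625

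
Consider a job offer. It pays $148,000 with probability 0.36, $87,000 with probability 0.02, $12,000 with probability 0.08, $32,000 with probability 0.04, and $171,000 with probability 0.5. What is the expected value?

$142,760

EV = 0.36 × 148000 + 0.02 × 87000 + 0.08 × 12000 + 0.04 × 32000 + 0.5 × 171000 = 53280 + 1740 + 960 + 1280 + 85500 = 142760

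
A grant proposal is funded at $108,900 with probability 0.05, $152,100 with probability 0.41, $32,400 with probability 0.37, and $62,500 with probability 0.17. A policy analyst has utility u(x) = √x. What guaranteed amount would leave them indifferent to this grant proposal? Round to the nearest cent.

$81,510.25

E[u] = 0.05·√108900 + 0.41·√152100 + 0.37·√32400 + 0.17·√62500 = 0.05·330 + 0.41·390 + 0.37·180 + 0.17·250 = 285.5
CE = (285.5)² = 81510.25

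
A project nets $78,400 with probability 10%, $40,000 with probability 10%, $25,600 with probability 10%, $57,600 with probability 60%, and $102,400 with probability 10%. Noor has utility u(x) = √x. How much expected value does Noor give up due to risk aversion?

E[u] = 0.1·√78400 + 0.1·√40000 + 0.1·√25600 + 0.6·√57600 + 0.1·√102400 = 0.1·280 + 0.1·200 + 0.1·160 + 0.6·240 + 0.1·320 = 240
CE = (240)² = 57600
Risk premium = EV − CE = 59200 − 57600 = 1600

$1,600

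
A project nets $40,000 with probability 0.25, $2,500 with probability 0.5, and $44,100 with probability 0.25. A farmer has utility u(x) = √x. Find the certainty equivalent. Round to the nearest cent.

$16,256.25

E[u] = 0.25·√40000 + 0.5·√2500 + 0.25·√44100 = 0.25·200 + 0.5·50 + 0.25·210 = 127.5
CE = (127.5)² = 16256.25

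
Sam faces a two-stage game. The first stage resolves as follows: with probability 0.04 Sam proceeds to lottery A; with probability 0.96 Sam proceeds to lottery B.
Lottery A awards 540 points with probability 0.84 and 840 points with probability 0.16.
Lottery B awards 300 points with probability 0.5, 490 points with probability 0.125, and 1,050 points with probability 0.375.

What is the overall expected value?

604.32 points

EV(A) = 0.84 × 540 + 0.16 × 840 = 453.6 + 134.4 = 588
EV(B) = 0.5 × 300 + 0.125 × 490 + 0.375 × 1050 = 150 + 61.25 + 393.75 = 605
Overall = 0.04 × 588 + 0.96 × 605 = 23.52 + 580.8 = 604.32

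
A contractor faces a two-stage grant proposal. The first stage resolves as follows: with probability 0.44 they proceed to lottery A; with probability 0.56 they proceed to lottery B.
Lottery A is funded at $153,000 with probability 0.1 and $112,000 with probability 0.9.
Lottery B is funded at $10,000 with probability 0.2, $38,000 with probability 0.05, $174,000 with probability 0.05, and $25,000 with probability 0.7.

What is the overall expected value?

EV(A) = 0.1 × 153000 + 0.9 × 112000 = 15300 + 100800 = 116100
EV(B) = 0.2 × 10000 + 0.05 × 38000 + 0.05 × 174000 + 0.7 × 25000 = 2000 + 1900 + 8700 + 17500 = 30100
Overall = 0.44 × 116100 + 0.56 × 30100 = 51084 + 16856 = 67940

$67,940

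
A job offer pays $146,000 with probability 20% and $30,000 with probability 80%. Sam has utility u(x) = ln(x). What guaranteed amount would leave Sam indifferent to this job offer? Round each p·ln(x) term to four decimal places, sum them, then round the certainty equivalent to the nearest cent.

E[u] = 0.2·ln(146000) + 0.8·ln(30000) = 2.3783 + 8.2472 = 10.6255
CE = e^10.6255 ≈ 41171.44

$41,171.44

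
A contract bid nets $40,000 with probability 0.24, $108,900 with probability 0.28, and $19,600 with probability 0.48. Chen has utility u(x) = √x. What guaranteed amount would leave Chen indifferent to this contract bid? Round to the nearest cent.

E[u] = 0.24·√40000 + 0.28·√108900 + 0.48·√19600 = 0.24·200 + 0.28·330 + 0.48·140 = 207.6
CE = (207.6)² = 43097.76

$43,097.76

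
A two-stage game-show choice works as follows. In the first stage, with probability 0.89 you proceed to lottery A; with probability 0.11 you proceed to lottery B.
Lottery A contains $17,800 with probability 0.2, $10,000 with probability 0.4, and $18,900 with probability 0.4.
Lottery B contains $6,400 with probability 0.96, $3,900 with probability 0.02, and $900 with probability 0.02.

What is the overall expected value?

EV(A) = 0.2 × 17800 + 0.4 × 10000 + 0.4 × 18900 = 3560 + 4000 + 7560 = 15120
EV(B) = 0.96 × 6400 + 0.02 × 3900 + 0.02 × 900 = 6144 + 78 + 18 = 6240
Overall = 0.89 × 15120 + 0.11 × 6240 = 13456.8 + 686.4 = 14143.2

$14,143.20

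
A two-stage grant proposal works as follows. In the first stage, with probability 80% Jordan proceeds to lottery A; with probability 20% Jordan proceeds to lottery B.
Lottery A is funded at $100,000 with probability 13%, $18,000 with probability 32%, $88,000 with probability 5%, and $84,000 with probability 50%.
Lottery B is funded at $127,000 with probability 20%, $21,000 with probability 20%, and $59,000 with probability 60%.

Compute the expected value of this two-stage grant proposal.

EV(A) = 0.13 × 100000 + 0.32 × 18000 + 0.05 × 88000 + 0.5 × 84000 = 13000 + 5760 + 4400 + 42000 = 65160
EV(B) = 0.2 × 127000 + 0.2 × 21000 + 0.6 × 59000 = 25400 + 4200 + 35400 = 65000
Overall = 0.8 × 65160 + 0.2 × 65000 = 52128 + 13000 = 65128

$65,128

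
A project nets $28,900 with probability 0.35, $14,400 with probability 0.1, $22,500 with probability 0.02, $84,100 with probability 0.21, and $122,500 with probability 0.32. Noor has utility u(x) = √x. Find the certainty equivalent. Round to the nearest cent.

E[u] = 0.35·√28900 + 0.1·√14400 + 0.02·√22500 + 0.21·√84100 + 0.32·√122500 = 0.35·170 + 0.1·120 + 0.02·150 + 0.21·290 + 0.32·350 = 247.4
CE = (247.4)² = 61206.76

$61,206.76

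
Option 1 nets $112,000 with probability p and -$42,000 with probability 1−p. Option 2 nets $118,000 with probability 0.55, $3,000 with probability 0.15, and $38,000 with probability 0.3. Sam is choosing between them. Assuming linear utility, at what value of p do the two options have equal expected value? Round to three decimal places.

EV(Option 2) = 0.55 × 118000 + 0.15 × 3000 + 0.3 × 38000 = 64900 + 450 + 11400 = 76750
p·112000 + (1−p)·(-42000) = 76750
154000p − 42000 = 76750
p = (76750 + 42000) / 154000

p = 0.771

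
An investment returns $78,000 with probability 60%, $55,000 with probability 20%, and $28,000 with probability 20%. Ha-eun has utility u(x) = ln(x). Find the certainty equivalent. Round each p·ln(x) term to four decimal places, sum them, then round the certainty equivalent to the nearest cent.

$59,260.60

E[u] = 0.6·ln(78000) + 0.2·ln(55000) + 0.2·ln(28000) = 6.7587 + 2.1830 + 2.0480 = 10.9897
CE = e^10.9897 ≈ 59260.60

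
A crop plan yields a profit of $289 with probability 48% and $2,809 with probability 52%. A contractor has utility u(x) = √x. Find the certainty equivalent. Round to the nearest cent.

$1,275.92

E[u] = 0.48·√289 + 0.52·√2809 = 0.48·17 + 0.52·53 = 35.72
CE = (35.72)² = 1275.9184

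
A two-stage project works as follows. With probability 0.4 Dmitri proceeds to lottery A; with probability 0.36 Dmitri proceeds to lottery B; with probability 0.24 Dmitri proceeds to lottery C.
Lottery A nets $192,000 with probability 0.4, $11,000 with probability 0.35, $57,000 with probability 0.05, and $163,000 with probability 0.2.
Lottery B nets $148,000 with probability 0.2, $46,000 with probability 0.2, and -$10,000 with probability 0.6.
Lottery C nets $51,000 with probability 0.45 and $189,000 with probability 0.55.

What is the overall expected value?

$88,704

EV(A) = 0.4 × 192000 + 0.35 × 11000 + 0.05 × 57000 + 0.2 × 163000 = 76800 + 3850 + 2850 + 32600 = 116100
EV(B) = 0.2 × 148000 + 0.2 × 46000 + 0.6 × (-10000) = 29600 + 9200 − 6000 = 32800
EV(C) = 0.45 × 51000 + 0.55 × 189000 = 22950 + 103950 = 126900
Overall = 0.4 × 116100 + 0.36 × 32800 + 0.24 × 126900 = 46440 + 11808 + 30456 = 88704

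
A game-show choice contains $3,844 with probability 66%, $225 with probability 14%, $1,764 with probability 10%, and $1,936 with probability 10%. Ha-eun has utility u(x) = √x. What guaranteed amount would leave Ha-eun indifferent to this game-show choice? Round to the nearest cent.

$2,664.62

E[u] = 0.66·√3844 + 0.14·√225 + 0.1·√1764 + 0.1·√1936 = 0.66·62 + 0.14·15 + 0.1·42 + 0.1·44 = 51.62
CE = (51.62)² = 2664.6244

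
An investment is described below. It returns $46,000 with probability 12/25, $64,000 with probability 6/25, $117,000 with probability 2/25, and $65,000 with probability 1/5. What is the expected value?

$59,800

EV = 12/25 × 46000 + 6/25 × 64000 + 2/25 × 117000 + 1/5 × 65000 = 22080 + 15360 + 9360 + 13000 = 59800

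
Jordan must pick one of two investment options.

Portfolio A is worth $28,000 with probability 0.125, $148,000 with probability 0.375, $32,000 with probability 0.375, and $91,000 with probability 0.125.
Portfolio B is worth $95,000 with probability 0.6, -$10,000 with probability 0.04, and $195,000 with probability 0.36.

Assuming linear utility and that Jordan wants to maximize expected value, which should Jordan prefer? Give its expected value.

Portfolio A = 0.125 × 28000 + 0.375 × 148000 + 0.375 × 32000 + 0.125 × 91000 = 3500 + 55500 + 12000 + 11375 = 82375
Portfolio B = 0.6 × 95000 + 0.04 × (-10000) + 0.36 × 195000 = 57000 − 400 + 70200 = 126800

Portfolio B ($126,800)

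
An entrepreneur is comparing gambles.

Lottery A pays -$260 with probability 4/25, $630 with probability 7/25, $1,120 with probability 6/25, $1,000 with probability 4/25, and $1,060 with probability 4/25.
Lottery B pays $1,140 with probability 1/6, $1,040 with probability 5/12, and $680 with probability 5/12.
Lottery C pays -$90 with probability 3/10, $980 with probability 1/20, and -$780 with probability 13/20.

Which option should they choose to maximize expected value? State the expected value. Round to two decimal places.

Lottery B ($906.67)

Lottery A = 4/25 × (-260) + 7/25 × 630 + 6/25 × 1120 + 4/25 × 1000 + 4/25 × 1060 = -41.6 + 176.4 + 268.8 + 160 + 169.6 = 733.2
Lottery B = 1/6 × 1140 + 5/12 × 1040 + 5/12 × 680 = 190 + 433.3333 + 283.3333 = 906.6667
Lottery C = 3/10 × (-90) + 1/20 × 980 + 13/20 × (-780) = -27 + 49 − 507 = -485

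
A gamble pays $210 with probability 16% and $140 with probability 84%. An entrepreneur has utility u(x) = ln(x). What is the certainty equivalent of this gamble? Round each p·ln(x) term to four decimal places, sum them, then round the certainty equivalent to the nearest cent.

E[u] = 0.16·ln(210) + 0.84·ln(140) = 0.8555 + 4.1510 = 5.0065
CE = e^5.0065 ≈ 149.38

$149.38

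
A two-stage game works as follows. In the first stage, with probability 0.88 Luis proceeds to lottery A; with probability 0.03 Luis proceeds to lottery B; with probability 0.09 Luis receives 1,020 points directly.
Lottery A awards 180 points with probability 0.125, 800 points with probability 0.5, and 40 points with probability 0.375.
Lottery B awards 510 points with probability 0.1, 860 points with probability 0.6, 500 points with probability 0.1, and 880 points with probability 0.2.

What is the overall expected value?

500.59 points

EV(A) = 0.125 × 180 + 0.5 × 800 + 0.375 × 40 = 22.5 + 400 + 15 = 437.5
EV(B) = 0.1 × 510 + 0.6 × 860 + 0.1 × 500 + 0.2 × 880 = 51 + 516 + 50 + 176 = 793
Branch C: 1020 (certain)
Overall = 0.88 × 437.5 + 0.03 × 793 + 0.09 × 1020 = 385 + 23.79 + 91.8 = 500.59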